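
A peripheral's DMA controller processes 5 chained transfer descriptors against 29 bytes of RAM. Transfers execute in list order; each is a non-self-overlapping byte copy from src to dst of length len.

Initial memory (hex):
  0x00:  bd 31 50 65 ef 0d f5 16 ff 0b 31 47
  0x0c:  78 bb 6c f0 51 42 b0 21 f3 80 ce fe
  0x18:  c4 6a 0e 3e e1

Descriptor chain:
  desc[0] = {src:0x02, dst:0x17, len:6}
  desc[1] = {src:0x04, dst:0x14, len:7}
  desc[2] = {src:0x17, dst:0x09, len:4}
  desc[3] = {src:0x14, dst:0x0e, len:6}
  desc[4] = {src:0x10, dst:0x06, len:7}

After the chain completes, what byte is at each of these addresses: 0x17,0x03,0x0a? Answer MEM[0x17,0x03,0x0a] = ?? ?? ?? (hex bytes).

MEM[0x17,0x03,0x0a] = 16 65 ef

#0 dst[0x17+6] := {0x50,0x65,0xef,0x0d,0xf5,0x16}
#1 dst[0x14+7] := {0xef,0x0d,0xf5,0x16,0xff,0x0b,0x31}
#2 dst[0x09+4] := {0x16,0xff,0x0b,0x31}
#3 dst[0x0e+6] := {0xef,0x0d,0xf5,0x16,0xff,0x0b}
#4 dst[0x06+7] := {0xf5,0x16,0xff,0x0b,0xef,0x0d,0xf5}
query mem[0x17]=0x16, mem[0x03]=0x65, mem[0x0a]=0xef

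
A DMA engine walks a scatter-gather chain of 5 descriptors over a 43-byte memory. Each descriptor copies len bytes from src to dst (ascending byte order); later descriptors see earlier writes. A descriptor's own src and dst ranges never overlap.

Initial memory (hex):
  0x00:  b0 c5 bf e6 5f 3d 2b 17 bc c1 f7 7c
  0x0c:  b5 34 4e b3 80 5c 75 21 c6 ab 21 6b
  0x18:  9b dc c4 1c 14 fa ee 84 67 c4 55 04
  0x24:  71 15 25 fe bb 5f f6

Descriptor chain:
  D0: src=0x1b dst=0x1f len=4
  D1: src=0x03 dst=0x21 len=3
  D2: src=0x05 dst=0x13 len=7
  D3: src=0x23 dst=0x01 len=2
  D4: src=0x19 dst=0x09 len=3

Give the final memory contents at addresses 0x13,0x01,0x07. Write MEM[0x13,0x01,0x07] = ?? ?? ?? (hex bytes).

MEM[0x13,0x01,0x07] = 3d 3d 17

  after D0: wrote 4B at 0x1f = 1c14faee
  after D1: wrote 3B at 0x21 = e65f3d
  after D2: wrote 7B at 0x13 = 3d2b17bcc1f77c
  after D3: wrote 2B at 0x01 = 3d71
  after D4: wrote 3B at 0x09 = 7cc41c
query mem[0x13]=0x3d, mem[0x01]=0x3d, mem[0x07]=0x17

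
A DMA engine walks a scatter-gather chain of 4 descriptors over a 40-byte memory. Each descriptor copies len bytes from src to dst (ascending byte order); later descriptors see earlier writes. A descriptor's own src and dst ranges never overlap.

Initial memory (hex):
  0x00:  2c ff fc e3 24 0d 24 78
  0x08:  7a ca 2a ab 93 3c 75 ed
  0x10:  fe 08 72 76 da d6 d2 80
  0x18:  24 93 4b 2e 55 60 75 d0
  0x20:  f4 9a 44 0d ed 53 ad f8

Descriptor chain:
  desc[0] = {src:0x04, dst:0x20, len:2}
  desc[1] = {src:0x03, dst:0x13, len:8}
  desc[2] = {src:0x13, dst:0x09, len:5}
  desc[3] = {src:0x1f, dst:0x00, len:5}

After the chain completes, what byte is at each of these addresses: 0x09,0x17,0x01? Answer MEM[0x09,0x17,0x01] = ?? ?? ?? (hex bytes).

D0: mem[0x20..0x21] <- [24 0d]
D1: mem[0x13..0x1a] <- [e3 24 0d 24 78 7a ca 2a]
D2: mem[0x09..0x0d] <- [e3 24 0d 24 78]
D3: mem[0x00..0x04] <- [d0 24 0d 44 0d]
query mem[0x09]=0xe3, mem[0x17]=0x78, mem[0x01]=0x24

MEM[0x09,0x17,0x01] = e3 78 24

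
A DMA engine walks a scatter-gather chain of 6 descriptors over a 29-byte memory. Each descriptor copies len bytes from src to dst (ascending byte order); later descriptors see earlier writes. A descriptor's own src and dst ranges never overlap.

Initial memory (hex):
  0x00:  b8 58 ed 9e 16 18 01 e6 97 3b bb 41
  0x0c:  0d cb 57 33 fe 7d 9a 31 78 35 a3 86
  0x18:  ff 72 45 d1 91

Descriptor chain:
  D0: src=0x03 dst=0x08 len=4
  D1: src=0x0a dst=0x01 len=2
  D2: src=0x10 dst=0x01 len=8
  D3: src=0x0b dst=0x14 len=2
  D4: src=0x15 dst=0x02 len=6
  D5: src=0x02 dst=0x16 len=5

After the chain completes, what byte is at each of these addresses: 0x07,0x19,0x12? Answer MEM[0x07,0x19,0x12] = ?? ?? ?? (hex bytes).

[0] 0x03->0x08 len=4 : 9e 16 18 01
[1] 0x0a->0x01 len=2 : 18 01
[2] 0x10->0x01 len=8 : fe 7d 9a 31 78 35 a3 86
[3] 0x0b->0x14 len=2 : 01 0d
[4] 0x15->0x02 len=6 : 0d a3 86 ff 72 45
[5] 0x02->0x16 len=5 : 0d a3 86 ff 72
query mem[0x07]=0x45, mem[0x19]=0xff, mem[0x12]=0x9a

MEM[0x07,0x19,0x12] = 45 ff 9a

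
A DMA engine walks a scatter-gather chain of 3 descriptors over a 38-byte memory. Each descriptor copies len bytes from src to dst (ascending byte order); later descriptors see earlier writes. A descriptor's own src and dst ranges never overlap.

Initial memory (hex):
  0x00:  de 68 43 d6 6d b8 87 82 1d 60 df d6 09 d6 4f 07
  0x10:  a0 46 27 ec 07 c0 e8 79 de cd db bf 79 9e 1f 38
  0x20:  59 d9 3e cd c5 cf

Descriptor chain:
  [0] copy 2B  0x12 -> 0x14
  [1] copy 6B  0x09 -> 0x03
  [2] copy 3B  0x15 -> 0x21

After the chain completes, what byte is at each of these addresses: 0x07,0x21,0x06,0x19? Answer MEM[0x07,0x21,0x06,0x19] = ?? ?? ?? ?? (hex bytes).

MEM[0x07,0x21,0x06,0x19] = d6 ec 09 cd

D0: mem[0x14..0x15] <- [27 ec]
D1: mem[0x03..0x08] <- [60 df d6 09 d6 4f]
D2: mem[0x21..0x23] <- [ec e8 79]
query mem[0x07]=0xd6, mem[0x21]=0xec, mem[0x06]=0x09, mem[0x19]=0xcd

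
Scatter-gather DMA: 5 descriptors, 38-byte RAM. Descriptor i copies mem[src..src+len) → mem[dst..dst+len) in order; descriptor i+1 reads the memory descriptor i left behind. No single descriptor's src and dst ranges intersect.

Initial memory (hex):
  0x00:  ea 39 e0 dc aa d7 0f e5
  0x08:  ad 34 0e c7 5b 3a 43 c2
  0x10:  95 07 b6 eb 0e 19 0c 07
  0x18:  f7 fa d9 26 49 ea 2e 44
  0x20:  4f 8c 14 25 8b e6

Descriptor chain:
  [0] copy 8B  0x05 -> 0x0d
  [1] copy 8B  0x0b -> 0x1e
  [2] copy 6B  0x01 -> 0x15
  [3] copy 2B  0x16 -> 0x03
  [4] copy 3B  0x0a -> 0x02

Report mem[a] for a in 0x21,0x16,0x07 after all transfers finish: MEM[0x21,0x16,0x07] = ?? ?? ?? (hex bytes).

MEM[0x21,0x16,0x07] = 0f e0 e5

#0 dst[0x0d+8] := {0xd7,0x0f,0xe5,0xad,0x34,0x0e,0xc7,0x5b}
#1 dst[0x1e+8] := {0xc7,0x5b,0xd7,0x0f,0xe5,0xad,0x34,0x0e}
#2 dst[0x15+6] := {0x39,0xe0,0xdc,0xaa,0xd7,0x0f}
#3 dst[0x03+2] := {0xe0,0xdc}
#4 dst[0x02+3] := {0x0e,0xc7,0x5b}
query mem[0x21]=0x0f, mem[0x16]=0xe0, mem[0x07]=0xe5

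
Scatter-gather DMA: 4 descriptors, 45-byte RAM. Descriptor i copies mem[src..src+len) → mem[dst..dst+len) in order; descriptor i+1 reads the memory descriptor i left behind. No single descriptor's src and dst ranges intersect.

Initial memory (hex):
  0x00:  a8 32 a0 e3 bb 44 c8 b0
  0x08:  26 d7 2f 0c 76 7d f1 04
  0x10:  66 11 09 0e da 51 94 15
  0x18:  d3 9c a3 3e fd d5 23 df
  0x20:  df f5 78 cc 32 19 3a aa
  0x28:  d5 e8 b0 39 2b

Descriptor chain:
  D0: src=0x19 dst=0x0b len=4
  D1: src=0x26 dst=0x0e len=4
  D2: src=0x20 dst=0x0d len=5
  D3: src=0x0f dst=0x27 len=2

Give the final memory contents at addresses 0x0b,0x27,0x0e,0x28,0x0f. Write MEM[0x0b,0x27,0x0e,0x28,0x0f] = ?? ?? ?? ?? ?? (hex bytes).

[0] 0x19->0x0b len=4 : 9c a3 3e fd
[1] 0x26->0x0e len=4 : 3a aa d5 e8
[2] 0x20->0x0d len=5 : df f5 78 cc 32
[3] 0x0f->0x27 len=2 : 78 cc
query mem[0x0b]=0x9c, mem[0x27]=0x78, mem[0x0e]=0xf5, mem[0x28]=0xcc, mem[0x0f]=0x78

MEM[0x0b,0x27,0x0e,0x28,0x0f] = 9c 78 f5 cc 78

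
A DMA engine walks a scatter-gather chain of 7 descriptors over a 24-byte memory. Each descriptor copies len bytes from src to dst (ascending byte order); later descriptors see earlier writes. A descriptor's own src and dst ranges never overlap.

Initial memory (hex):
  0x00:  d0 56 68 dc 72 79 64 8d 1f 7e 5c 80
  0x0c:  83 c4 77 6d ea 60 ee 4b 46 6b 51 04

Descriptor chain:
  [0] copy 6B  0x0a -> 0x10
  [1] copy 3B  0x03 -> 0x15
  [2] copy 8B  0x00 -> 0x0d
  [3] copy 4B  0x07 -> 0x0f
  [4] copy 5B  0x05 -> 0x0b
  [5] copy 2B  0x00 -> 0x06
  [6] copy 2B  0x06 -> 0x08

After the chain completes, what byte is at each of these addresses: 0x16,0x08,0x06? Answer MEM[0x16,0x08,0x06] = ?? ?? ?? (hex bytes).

MEM[0x16,0x08,0x06] = 72 d0 d0

  after D0: wrote 6B at 0x10 = 5c8083c4776d
  after D1: wrote 3B at 0x15 = dc7279
  after D2: wrote 8B at 0x0d = d05668dc7279648d
  after D3: wrote 4B at 0x0f = 8d1f7e5c
  after D4: wrote 5B at 0x0b = 79648d1f7e
  after D5: wrote 2B at 0x06 = d056
  after D6: wrote 2B at 0x08 = d056
query mem[0x16]=0x72, mem[0x08]=0xd0, mem[0x06]=0xd0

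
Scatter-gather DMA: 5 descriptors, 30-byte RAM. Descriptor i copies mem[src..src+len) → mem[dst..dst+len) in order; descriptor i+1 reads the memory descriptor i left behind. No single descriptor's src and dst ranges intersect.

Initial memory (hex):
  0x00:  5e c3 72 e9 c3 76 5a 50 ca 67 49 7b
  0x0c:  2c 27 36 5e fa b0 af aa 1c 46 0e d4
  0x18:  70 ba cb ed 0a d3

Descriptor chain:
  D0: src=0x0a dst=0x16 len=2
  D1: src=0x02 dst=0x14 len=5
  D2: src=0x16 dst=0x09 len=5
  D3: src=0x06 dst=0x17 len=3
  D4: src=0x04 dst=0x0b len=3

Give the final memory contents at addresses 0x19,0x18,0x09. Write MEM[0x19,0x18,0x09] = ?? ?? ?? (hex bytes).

D0: mem[0x16..0x17] <- [49 7b]
D1: mem[0x14..0x18] <- [72 e9 c3 76 5a]
D2: mem[0x09..0x0d] <- [c3 76 5a ba cb]
D3: mem[0x17..0x19] <- [5a 50 ca]
D4: mem[0x0b..0x0d] <- [c3 76 5a]
query mem[0x19]=0xca, mem[0x18]=0x50, mem[0x09]=0xc3

MEM[0x19,0x18,0x09] = ca 50 c3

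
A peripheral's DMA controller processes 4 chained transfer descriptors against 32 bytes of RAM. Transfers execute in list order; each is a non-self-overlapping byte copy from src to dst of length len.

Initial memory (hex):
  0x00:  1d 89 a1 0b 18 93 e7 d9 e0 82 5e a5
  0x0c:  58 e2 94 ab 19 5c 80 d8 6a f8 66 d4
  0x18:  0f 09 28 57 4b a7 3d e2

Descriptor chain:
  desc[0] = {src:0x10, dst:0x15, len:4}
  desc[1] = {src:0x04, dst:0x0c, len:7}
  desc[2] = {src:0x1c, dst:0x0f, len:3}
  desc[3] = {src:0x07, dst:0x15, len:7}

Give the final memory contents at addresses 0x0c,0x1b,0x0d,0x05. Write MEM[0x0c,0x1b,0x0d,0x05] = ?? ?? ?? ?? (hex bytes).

MEM[0x0c,0x1b,0x0d,0x05] = 18 93 93 93

  after D0: wrote 4B at 0x15 = 195c80d8
  after D1: wrote 7B at 0x0c = 1893e7d9e0825e
  after D2: wrote 3B at 0x0f = 4ba73d
  after D3: wrote 7B at 0x15 = d9e0825ea51893
query mem[0x0c]=0x18, mem[0x1b]=0x93, mem[0x0d]=0x93, mem[0x05]=0x93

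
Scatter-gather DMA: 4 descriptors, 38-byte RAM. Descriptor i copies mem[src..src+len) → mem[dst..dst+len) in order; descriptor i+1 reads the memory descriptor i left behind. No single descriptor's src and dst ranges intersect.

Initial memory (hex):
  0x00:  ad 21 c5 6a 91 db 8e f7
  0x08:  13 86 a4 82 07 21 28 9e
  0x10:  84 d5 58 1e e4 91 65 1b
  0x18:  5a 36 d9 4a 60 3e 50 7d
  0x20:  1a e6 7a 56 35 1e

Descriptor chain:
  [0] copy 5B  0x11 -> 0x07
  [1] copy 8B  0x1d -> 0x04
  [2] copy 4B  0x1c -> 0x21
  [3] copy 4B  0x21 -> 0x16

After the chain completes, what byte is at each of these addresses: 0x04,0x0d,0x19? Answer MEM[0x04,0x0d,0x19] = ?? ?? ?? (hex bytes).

[0] 0x11->0x07 len=5 : d5 58 1e e4 91
[1] 0x1d->0x04 len=8 : 3e 50 7d 1a e6 7a 56 35
[2] 0x1c->0x21 len=4 : 60 3e 50 7d
[3] 0x21->0x16 len=4 : 60 3e 50 7d
query mem[0x04]=0x3e, mem[0x0d]=0x21, mem[0x19]=0x7d

MEM[0x04,0x0d,0x19] = 3e 21 7d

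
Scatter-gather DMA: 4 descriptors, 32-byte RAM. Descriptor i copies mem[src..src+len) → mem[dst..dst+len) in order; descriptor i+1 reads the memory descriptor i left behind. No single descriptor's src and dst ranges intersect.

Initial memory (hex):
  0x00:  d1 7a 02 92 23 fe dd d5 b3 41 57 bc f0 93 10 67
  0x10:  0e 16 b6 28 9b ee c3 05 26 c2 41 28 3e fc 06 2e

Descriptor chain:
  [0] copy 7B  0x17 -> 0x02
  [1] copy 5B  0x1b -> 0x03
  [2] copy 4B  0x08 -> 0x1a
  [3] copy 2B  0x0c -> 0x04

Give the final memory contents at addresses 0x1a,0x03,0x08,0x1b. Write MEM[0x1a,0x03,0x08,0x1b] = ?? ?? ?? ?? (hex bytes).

MEM[0x1a,0x03,0x08,0x1b] = fc 28 fc 41

[0] 0x17->0x02 len=7 : 05 26 c2 41 28 3e fc
[1] 0x1b->0x03 len=5 : 28 3e fc 06 2e
[2] 0x08->0x1a len=4 : fc 41 57 bc
[3] 0x0c->0x04 len=2 : f0 93
query mem[0x1a]=0xfc, mem[0x03]=0x28, mem[0x08]=0xfc, mem[0x1b]=0x41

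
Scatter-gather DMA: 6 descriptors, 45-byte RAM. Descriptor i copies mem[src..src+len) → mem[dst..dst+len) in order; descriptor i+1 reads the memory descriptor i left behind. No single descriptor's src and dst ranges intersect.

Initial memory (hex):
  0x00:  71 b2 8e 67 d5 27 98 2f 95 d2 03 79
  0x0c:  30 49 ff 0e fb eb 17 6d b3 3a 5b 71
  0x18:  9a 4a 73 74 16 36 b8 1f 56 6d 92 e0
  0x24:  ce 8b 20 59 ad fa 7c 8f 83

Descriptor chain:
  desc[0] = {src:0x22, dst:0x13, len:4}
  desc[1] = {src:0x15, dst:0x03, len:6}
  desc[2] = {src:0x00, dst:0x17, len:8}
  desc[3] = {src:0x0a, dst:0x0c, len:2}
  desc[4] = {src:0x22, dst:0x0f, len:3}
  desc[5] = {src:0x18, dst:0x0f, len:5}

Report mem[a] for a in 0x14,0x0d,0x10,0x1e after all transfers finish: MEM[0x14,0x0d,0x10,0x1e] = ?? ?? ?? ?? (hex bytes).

[0] 0x22->0x13 len=4 : 92 e0 ce 8b
[1] 0x15->0x03 len=6 : ce 8b 71 9a 4a 73
[2] 0x00->0x17 len=8 : 71 b2 8e ce 8b 71 9a 4a
[3] 0x0a->0x0c len=2 : 03 79
[4] 0x22->0x0f len=3 : 92 e0 ce
[5] 0x18->0x0f len=5 : b2 8e ce 8b 71
query mem[0x14]=0xe0, mem[0x0d]=0x79, mem[0x10]=0x8e, mem[0x1e]=0x4a

MEM[0x14,0x0d,0x10,0x1e] = e0 79 8e 4a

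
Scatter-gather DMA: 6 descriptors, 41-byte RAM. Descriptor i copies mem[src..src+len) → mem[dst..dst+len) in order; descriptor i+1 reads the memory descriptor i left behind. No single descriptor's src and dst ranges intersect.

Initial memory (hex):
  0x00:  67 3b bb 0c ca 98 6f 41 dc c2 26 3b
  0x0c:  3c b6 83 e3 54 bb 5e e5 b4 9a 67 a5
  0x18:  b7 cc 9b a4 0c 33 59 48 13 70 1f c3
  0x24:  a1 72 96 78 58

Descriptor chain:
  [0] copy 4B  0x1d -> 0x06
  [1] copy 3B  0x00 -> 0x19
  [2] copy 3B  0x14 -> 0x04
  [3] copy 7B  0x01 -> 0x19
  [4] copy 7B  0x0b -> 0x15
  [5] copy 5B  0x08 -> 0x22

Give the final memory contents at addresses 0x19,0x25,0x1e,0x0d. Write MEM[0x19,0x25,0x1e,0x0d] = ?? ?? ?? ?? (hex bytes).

[0] 0x1d->0x06 len=4 : 33 59 48 13
[1] 0x00->0x19 len=3 : 67 3b bb
[2] 0x14->0x04 len=3 : b4 9a 67
[3] 0x01->0x19 len=7 : 3b bb 0c b4 9a 67 59
[4] 0x0b->0x15 len=7 : 3b 3c b6 83 e3 54 bb
[5] 0x08->0x22 len=5 : 48 13 26 3b 3c
query mem[0x19]=0xe3, mem[0x25]=0x3b, mem[0x1e]=0x67, mem[0x0d]=0xb6

MEM[0x19,0x25,0x1e,0x0d] = e3 3b 67 b6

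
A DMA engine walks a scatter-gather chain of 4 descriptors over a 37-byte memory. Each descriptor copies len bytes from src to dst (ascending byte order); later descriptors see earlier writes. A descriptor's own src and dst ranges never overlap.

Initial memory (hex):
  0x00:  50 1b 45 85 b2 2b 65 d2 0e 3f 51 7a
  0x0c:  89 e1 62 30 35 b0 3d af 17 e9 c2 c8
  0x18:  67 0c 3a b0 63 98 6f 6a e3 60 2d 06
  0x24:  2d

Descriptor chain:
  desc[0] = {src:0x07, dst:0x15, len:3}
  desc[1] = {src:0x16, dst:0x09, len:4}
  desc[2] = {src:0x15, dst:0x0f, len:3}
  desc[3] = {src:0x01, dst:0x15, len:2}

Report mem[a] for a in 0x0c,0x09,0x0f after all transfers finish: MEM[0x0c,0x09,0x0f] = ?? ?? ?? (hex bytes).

MEM[0x0c,0x09,0x0f] = 0c 0e d2

  after D0: wrote 3B at 0x15 = d20e3f
  after D1: wrote 4B at 0x09 = 0e3f670c
  after D2: wrote 3B at 0x0f = d20e3f
  after D3: wrote 2B at 0x15 = 1b45
query mem[0x0c]=0x0c, mem[0x09]=0x0e, mem[0x0f]=0xd2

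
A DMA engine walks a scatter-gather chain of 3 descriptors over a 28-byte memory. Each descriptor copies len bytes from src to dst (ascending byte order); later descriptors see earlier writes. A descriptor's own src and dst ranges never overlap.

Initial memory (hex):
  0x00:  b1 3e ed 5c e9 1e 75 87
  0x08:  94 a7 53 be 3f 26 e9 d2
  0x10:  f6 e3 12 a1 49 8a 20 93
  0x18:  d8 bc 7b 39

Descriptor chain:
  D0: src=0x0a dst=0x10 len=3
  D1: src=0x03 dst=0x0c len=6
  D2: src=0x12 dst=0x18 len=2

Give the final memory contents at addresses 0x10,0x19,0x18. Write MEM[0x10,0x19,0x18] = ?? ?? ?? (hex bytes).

MEM[0x10,0x19,0x18] = 87 a1 3f

D0: mem[0x10..0x12] <- [53 be 3f]
D1: mem[0x0c..0x11] <- [5c e9 1e 75 87 94]
D2: mem[0x18..0x19] <- [3f a1]
query mem[0x10]=0x87, mem[0x19]=0xa1, mem[0x18]=0x3f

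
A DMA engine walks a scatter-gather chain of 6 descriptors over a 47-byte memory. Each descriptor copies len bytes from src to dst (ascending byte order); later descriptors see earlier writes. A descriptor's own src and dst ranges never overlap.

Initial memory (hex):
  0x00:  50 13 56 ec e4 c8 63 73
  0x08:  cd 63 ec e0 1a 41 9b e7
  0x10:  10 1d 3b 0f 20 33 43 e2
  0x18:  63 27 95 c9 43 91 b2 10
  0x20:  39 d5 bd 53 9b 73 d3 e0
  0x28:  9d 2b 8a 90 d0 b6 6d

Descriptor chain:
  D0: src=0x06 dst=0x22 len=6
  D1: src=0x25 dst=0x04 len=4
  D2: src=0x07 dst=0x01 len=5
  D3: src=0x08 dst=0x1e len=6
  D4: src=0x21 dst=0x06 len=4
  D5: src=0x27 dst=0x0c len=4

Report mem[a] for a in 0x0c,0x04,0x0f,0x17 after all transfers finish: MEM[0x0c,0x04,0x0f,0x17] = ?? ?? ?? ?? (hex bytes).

D0: mem[0x22..0x27] <- [63 73 cd 63 ec e0]
D1: mem[0x04..0x07] <- [63 ec e0 9d]
D2: mem[0x01..0x05] <- [9d cd 63 ec e0]
D3: mem[0x1e..0x23] <- [cd 63 ec e0 1a 41]
D4: mem[0x06..0x09] <- [e0 1a 41 cd]
D5: mem[0x0c..0x0f] <- [e0 9d 2b 8a]
query mem[0x0c]=0xe0, mem[0x04]=0xec, mem[0x0f]=0x8a, mem[0x17]=0xe2

MEM[0x0c,0x04,0x0f,0x17] = e0 ec 8a e2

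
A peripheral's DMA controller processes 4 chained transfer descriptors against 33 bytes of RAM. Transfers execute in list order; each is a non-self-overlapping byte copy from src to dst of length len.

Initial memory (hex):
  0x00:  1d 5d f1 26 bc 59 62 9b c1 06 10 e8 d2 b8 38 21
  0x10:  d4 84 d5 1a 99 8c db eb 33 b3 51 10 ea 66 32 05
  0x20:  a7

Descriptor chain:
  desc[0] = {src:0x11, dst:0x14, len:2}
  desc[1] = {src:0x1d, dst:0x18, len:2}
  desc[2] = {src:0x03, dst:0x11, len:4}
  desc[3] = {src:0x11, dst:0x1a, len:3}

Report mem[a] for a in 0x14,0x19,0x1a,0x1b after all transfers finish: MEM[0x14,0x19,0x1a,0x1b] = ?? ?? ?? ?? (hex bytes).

MEM[0x14,0x19,0x1a,0x1b] = 62 32 26 bc

[0] 0x11->0x14 len=2 : 84 d5
[1] 0x1d->0x18 len=2 : 66 32
[2] 0x03->0x11 len=4 : 26 bc 59 62
[3] 0x11->0x1a len=3 : 26 bc 59
query mem[0x14]=0x62, mem[0x19]=0x32, mem[0x1a]=0x26, mem[0x1b]=0xbc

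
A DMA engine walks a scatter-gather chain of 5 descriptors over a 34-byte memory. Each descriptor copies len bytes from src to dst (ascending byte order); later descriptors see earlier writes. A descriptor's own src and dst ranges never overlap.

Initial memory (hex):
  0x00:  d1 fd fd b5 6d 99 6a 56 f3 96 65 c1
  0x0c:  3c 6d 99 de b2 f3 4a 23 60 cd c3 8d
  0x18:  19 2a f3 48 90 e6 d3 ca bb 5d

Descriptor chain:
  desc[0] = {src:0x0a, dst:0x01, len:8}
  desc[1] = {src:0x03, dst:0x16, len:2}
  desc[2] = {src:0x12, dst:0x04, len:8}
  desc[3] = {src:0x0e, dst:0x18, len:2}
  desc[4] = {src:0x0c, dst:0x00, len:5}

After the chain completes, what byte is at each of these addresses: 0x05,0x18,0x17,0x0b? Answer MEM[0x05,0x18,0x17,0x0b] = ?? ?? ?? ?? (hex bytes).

MEM[0x05,0x18,0x17,0x0b] = 23 99 6d 2a

  after D0: wrote 8B at 0x01 = 65c13c6d99deb2f3
  after D1: wrote 2B at 0x16 = 3c6d
  after D2: wrote 8B at 0x04 = 4a2360cd3c6d192a
  after D3: wrote 2B at 0x18 = 99de
  after D4: wrote 5B at 0x00 = 3c6d99deb2
query mem[0x05]=0x23, mem[0x18]=0x99, mem[0x17]=0x6d, mem[0x0b]=0x2a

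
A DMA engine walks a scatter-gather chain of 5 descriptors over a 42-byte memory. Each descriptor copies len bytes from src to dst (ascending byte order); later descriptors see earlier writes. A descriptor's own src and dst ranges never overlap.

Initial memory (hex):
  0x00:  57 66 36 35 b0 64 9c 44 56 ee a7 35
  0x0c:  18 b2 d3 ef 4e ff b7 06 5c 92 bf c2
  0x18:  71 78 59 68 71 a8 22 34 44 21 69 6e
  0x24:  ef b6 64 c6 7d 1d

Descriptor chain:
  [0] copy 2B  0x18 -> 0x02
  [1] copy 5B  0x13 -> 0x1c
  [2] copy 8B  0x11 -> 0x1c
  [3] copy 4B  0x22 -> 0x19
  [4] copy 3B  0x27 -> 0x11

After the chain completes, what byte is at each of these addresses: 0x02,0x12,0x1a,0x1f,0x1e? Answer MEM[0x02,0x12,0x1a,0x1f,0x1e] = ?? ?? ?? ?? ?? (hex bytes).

MEM[0x02,0x12,0x1a,0x1f,0x1e] = 71 7d 71 5c 06

[0] 0x18->0x02 len=2 : 71 78
[1] 0x13->0x1c len=5 : 06 5c 92 bf c2
[2] 0x11->0x1c len=8 : ff b7 06 5c 92 bf c2 71
[3] 0x22->0x19 len=4 : c2 71 ef b6
[4] 0x27->0x11 len=3 : c6 7d 1d
query mem[0x02]=0x71, mem[0x12]=0x7d, mem[0x1a]=0x71, mem[0x1f]=0x5c, mem[0x1e]=0x06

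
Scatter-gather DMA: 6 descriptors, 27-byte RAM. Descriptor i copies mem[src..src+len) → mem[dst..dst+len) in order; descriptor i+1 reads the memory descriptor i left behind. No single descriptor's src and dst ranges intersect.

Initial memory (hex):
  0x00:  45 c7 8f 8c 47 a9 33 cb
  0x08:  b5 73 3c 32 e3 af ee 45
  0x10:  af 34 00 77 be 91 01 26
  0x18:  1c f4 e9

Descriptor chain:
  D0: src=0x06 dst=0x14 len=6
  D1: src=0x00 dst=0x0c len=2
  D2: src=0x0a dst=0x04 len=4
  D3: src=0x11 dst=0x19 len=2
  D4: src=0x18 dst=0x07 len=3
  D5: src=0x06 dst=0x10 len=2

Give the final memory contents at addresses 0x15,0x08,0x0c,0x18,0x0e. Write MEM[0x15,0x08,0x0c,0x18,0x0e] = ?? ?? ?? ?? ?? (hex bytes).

MEM[0x15,0x08,0x0c,0x18,0x0e] = cb 34 45 3c ee

D0: mem[0x14..0x19] <- [33 cb b5 73 3c 32]
D1: mem[0x0c..0x0d] <- [45 c7]
D2: mem[0x04..0x07] <- [3c 32 45 c7]
D3: mem[0x19..0x1a] <- [34 00]
D4: mem[0x07..0x09] <- [3c 34 00]
D5: mem[0x10..0x11] <- [45 3c]
query mem[0x15]=0xcb, mem[0x08]=0x34, mem[0x0c]=0x45, mem[0x18]=0x3c, mem[0x0e]=0xee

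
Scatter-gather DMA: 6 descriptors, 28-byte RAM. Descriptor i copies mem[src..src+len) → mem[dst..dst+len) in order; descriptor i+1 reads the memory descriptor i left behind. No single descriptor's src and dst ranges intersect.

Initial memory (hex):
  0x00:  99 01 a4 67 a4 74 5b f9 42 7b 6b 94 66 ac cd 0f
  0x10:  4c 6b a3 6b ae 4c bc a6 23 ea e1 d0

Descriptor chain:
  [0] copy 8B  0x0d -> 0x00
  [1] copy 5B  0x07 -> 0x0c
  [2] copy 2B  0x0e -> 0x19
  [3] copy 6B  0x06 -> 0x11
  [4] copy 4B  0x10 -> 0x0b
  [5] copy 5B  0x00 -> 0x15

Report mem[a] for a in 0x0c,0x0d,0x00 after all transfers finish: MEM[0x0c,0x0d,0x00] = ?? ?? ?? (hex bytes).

MEM[0x0c,0x0d,0x00] = 6b ae ac

  after D0: wrote 8B at 0x00 = accd0f4c6ba36bae
  after D1: wrote 5B at 0x0c = ae427b6b94
  after D2: wrote 2B at 0x19 = 7b6b
  after D3: wrote 6B at 0x11 = 6bae427b6b94
  after D4: wrote 4B at 0x0b = 946bae42
  after D5: wrote 5B at 0x15 = accd0f4c6b
query mem[0x0c]=0x6b, mem[0x0d]=0xae, mem[0x00]=0xac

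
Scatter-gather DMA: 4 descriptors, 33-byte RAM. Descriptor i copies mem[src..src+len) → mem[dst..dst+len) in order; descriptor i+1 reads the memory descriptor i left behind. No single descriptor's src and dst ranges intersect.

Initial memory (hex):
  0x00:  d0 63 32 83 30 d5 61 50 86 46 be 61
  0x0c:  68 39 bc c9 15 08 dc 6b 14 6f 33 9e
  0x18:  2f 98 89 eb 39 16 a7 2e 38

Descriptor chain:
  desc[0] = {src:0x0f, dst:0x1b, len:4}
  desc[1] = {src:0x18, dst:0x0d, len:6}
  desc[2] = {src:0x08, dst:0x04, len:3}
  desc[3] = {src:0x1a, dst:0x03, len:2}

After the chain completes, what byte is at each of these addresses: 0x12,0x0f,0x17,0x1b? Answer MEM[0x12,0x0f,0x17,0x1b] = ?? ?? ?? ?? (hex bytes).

MEM[0x12,0x0f,0x17,0x1b] = 08 89 9e c9

D0: mem[0x1b..0x1e] <- [c9 15 08 dc]
D1: mem[0x0d..0x12] <- [2f 98 89 c9 15 08]
D2: mem[0x04..0x06] <- [86 46 be]
D3: mem[0x03..0x04] <- [89 c9]
query mem[0x12]=0x08, mem[0x0f]=0x89, mem[0x17]=0x9e, mem[0x1b]=0xc9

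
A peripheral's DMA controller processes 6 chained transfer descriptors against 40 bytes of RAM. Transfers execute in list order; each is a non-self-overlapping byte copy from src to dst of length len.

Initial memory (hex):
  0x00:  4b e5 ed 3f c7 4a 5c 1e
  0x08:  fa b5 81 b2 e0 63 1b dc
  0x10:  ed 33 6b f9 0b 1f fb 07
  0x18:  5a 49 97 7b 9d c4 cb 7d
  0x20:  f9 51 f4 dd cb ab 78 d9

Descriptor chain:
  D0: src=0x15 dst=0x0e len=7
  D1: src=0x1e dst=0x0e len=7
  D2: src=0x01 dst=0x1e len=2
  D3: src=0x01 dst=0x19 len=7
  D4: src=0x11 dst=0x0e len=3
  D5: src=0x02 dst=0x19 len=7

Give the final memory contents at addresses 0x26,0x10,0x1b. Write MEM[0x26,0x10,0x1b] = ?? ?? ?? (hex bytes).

MEM[0x26,0x10,0x1b] = 78 dd c7

  after D0: wrote 7B at 0x0e = 1ffb075a49977b
  after D1: wrote 7B at 0x0e = cb7df951f4ddcb
  after D2: wrote 2B at 0x1e = e5ed
  after D3: wrote 7B at 0x19 = e5ed3fc74a5c1e
  after D4: wrote 3B at 0x0e = 51f4dd
  after D5: wrote 7B at 0x19 = ed3fc74a5c1efa
query mem[0x26]=0x78, mem[0x10]=0xdd, mem[0x1b]=0xc7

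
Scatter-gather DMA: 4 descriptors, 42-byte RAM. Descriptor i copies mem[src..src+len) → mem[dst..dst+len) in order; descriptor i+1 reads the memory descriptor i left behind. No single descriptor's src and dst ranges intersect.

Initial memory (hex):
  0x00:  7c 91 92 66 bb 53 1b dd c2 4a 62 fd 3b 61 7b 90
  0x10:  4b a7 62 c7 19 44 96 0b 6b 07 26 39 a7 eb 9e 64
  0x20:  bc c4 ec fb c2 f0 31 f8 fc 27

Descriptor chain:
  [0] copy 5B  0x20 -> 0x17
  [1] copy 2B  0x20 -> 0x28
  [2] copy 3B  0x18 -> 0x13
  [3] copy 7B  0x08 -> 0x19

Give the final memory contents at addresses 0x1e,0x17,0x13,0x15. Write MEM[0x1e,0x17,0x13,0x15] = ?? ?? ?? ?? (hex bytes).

MEM[0x1e,0x17,0x13,0x15] = 61 bc c4 fb

[0] 0x20->0x17 len=5 : bc c4 ec fb c2
[1] 0x20->0x28 len=2 : bc c4
[2] 0x18->0x13 len=3 : c4 ec fb
[3] 0x08->0x19 len=7 : c2 4a 62 fd 3b 61 7b
query mem[0x1e]=0x61, mem[0x17]=0xbc, mem[0x13]=0xc4, mem[0x15]=0xfb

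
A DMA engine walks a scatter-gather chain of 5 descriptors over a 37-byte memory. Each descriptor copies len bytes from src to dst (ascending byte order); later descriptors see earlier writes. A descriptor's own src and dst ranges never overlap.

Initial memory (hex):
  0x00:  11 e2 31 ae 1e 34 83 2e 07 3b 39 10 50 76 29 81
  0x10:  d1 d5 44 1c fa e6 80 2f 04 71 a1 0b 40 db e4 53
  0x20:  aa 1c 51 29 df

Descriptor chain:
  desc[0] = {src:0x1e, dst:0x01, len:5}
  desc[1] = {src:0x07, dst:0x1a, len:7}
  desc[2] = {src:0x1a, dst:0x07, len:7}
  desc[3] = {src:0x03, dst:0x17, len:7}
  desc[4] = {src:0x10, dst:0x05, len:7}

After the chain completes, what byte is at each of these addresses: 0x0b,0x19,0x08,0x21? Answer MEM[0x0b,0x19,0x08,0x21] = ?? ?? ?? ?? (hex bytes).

D0: mem[0x01..0x05] <- [e4 53 aa 1c 51]
D1: mem[0x1a..0x20] <- [2e 07 3b 39 10 50 76]
D2: mem[0x07..0x0d] <- [2e 07 3b 39 10 50 76]
D3: mem[0x17..0x1d] <- [aa 1c 51 83 2e 07 3b]
D4: mem[0x05..0x0b] <- [d1 d5 44 1c fa e6 80]
query mem[0x0b]=0x80, mem[0x19]=0x51, mem[0x08]=0x1c, mem[0x21]=0x1c

MEM[0x0b,0x19,0x08,0x21] = 80 51 1c 1c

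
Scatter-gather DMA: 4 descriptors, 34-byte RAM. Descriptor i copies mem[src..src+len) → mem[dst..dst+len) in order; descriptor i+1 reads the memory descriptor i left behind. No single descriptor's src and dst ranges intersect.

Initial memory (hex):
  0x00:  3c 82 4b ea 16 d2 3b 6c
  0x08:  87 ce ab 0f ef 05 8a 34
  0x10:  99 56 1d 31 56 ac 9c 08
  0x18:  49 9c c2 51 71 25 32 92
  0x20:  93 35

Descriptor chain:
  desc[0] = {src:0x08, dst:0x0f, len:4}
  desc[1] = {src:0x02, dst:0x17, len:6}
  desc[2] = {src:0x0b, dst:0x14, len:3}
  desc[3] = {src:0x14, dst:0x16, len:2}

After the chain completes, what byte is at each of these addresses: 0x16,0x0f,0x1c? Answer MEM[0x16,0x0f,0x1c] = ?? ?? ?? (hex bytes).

MEM[0x16,0x0f,0x1c] = 0f 87 6c

#0 dst[0x0f+4] := {0x87,0xce,0xab,0x0f}
#1 dst[0x17+6] := {0x4b,0xea,0x16,0xd2,0x3b,0x6c}
#2 dst[0x14+3] := {0x0f,0xef,0x05}
#3 dst[0x16+2] := {0x0f,0xef}
query mem[0x16]=0x0f, mem[0x0f]=0x87, mem[0x1c]=0x6c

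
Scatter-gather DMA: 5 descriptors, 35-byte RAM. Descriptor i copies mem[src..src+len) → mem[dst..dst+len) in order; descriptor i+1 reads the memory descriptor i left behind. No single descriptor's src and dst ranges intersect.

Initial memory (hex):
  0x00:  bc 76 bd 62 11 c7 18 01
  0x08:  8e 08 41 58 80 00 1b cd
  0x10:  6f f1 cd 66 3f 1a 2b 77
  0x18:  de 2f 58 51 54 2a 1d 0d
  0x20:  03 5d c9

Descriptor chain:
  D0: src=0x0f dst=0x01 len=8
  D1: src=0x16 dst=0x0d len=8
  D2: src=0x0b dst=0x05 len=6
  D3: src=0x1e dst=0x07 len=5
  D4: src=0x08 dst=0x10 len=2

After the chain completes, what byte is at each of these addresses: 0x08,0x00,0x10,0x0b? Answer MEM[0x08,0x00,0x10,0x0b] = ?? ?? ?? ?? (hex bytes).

#0 dst[0x01+8] := {0xcd,0x6f,0xf1,0xcd,0x66,0x3f,0x1a,0x2b}
#1 dst[0x0d+8] := {0x2b,0x77,0xde,0x2f,0x58,0x51,0x54,0x2a}
#2 dst[0x05+6] := {0x58,0x80,0x2b,0x77,0xde,0x2f}
#3 dst[0x07+5] := {0x1d,0x0d,0x03,0x5d,0xc9}
#4 dst[0x10+2] := {0x0d,0x03}
query mem[0x08]=0x0d, mem[0x00]=0xbc, mem[0x10]=0x0d, mem[0x0b]=0xc9

MEM[0x08,0x00,0x10,0x0b] = 0d bc 0d c9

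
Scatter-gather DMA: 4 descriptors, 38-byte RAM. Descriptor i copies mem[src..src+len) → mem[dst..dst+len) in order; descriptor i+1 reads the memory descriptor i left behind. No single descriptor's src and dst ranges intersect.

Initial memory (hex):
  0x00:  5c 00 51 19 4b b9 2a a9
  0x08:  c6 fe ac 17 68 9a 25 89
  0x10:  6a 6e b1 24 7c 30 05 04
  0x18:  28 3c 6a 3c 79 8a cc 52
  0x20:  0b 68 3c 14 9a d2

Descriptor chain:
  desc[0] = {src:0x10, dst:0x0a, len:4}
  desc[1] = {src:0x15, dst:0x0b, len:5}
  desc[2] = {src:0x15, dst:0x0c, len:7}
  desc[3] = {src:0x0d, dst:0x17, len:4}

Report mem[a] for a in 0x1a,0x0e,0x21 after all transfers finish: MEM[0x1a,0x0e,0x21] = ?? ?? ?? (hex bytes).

MEM[0x1a,0x0e,0x21] = 3c 04 68

D0: mem[0x0a..0x0d] <- [6a 6e b1 24]
D1: mem[0x0b..0x0f] <- [30 05 04 28 3c]
D2: mem[0x0c..0x12] <- [30 05 04 28 3c 6a 3c]
D3: mem[0x17..0x1a] <- [05 04 28 3c]
query mem[0x1a]=0x3c, mem[0x0e]=0x04, mem[0x21]=0x68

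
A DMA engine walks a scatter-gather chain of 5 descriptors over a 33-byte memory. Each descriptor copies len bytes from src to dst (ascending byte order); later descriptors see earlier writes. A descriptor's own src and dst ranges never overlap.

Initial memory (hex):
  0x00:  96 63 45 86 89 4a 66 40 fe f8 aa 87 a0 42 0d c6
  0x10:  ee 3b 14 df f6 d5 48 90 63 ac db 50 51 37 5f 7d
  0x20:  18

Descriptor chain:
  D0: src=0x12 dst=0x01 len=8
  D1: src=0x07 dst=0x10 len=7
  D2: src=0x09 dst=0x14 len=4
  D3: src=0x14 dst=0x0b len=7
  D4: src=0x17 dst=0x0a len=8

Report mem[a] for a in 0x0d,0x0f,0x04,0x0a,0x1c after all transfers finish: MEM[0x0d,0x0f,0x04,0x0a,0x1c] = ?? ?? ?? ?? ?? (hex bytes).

MEM[0x0d,0x0f,0x04,0x0a,0x1c] = db 51 d5 a0 51

#0 dst[0x01+8] := {0x14,0xdf,0xf6,0xd5,0x48,0x90,0x63,0xac}
#1 dst[0x10+7] := {0x63,0xac,0xf8,0xaa,0x87,0xa0,0x42}
#2 dst[0x14+4] := {0xf8,0xaa,0x87,0xa0}
#3 dst[0x0b+7] := {0xf8,0xaa,0x87,0xa0,0x63,0xac,0xdb}
#4 dst[0x0a+8] := {0xa0,0x63,0xac,0xdb,0x50,0x51,0x37,0x5f}
query mem[0x0d]=0xdb, mem[0x0f]=0x51, mem[0x04]=0xd5, mem[0x0a]=0xa0, mem[0x1c]=0x51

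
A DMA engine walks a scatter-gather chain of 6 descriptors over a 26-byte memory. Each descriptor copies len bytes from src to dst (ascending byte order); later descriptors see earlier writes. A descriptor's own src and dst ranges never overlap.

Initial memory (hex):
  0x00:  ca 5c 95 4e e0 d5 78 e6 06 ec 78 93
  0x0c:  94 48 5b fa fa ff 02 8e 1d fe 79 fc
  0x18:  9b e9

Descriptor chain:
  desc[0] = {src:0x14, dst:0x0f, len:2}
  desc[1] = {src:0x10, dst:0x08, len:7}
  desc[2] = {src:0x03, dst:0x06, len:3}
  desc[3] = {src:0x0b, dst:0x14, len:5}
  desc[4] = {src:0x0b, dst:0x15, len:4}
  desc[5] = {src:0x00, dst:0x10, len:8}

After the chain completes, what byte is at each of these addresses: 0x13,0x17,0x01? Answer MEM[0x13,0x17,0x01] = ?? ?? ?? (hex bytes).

MEM[0x13,0x17,0x01] = 4e e0 5c

[0] 0x14->0x0f len=2 : 1d fe
[1] 0x10->0x08 len=7 : fe ff 02 8e 1d fe 79
[2] 0x03->0x06 len=3 : 4e e0 d5
[3] 0x0b->0x14 len=5 : 8e 1d fe 79 1d
[4] 0x0b->0x15 len=4 : 8e 1d fe 79
[5] 0x00->0x10 len=8 : ca 5c 95 4e e0 d5 4e e0
query mem[0x13]=0x4e, mem[0x17]=0xe0, mem[0x01]=0x5c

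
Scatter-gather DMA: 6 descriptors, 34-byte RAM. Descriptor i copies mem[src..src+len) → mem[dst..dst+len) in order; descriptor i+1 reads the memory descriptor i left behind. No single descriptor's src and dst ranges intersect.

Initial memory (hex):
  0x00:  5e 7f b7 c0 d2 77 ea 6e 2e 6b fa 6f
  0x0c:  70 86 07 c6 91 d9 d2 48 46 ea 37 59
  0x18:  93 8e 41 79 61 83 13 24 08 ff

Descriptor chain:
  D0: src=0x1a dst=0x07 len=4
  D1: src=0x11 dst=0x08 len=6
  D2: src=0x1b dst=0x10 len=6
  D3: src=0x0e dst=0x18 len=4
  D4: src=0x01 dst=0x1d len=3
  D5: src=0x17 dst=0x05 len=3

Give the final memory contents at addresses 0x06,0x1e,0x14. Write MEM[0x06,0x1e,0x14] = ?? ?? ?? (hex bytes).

D0: mem[0x07..0x0a] <- [41 79 61 83]
D1: mem[0x08..0x0d] <- [d9 d2 48 46 ea 37]
D2: mem[0x10..0x15] <- [79 61 83 13 24 08]
D3: mem[0x18..0x1b] <- [07 c6 79 61]
D4: mem[0x1d..0x1f] <- [7f b7 c0]
D5: mem[0x05..0x07] <- [59 07 c6]
query mem[0x06]=0x07, mem[0x1e]=0xb7, mem[0x14]=0x24

MEM[0x06,0x1e,0x14] = 07 b7 24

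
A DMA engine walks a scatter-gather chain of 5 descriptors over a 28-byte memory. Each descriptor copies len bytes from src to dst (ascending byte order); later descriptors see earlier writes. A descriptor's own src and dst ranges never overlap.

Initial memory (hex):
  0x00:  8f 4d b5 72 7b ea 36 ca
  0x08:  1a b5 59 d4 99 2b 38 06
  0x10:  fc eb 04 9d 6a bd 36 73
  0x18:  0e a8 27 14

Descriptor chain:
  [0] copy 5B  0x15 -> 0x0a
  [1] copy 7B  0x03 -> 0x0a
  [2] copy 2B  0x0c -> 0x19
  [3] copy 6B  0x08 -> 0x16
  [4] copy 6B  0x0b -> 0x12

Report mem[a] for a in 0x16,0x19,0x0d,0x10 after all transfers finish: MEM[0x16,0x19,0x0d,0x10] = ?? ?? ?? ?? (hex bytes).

#0 dst[0x0a+5] := {0xbd,0x36,0x73,0x0e,0xa8}
#1 dst[0x0a+7] := {0x72,0x7b,0xea,0x36,0xca,0x1a,0xb5}
#2 dst[0x19+2] := {0xea,0x36}
#3 dst[0x16+6] := {0x1a,0xb5,0x72,0x7b,0xea,0x36}
#4 dst[0x12+6] := {0x7b,0xea,0x36,0xca,0x1a,0xb5}
query mem[0x16]=0x1a, mem[0x19]=0x7b, mem[0x0d]=0x36, mem[0x10]=0xb5

MEM[0x16,0x19,0x0d,0x10] = 1a 7b 36 b5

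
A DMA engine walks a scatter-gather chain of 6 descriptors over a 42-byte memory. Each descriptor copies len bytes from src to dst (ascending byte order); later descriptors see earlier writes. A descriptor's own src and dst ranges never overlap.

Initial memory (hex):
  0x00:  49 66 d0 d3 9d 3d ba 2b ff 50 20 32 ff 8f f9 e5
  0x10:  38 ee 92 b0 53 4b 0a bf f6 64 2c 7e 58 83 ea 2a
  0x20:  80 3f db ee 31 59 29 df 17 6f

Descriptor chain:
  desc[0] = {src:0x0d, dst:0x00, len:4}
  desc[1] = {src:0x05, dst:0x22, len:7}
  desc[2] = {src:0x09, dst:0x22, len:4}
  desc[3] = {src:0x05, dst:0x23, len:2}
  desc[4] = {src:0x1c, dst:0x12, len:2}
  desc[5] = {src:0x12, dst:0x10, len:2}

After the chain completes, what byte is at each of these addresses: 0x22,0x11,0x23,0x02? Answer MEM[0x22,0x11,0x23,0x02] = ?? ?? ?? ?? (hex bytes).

MEM[0x22,0x11,0x23,0x02] = 50 83 3d e5

#0 dst[0x00+4] := {0x8f,0xf9,0xe5,0x38}
#1 dst[0x22+7] := {0x3d,0xba,0x2b,0xff,0x50,0x20,0x32}
#2 dst[0x22+4] := {0x50,0x20,0x32,0xff}
#3 dst[0x23+2] := {0x3d,0xba}
#4 dst[0x12+2] := {0x58,0x83}
#5 dst[0x10+2] := {0x58,0x83}
query mem[0x22]=0x50, mem[0x11]=0x83, mem[0x23]=0x3d, mem[0x02]=0xe5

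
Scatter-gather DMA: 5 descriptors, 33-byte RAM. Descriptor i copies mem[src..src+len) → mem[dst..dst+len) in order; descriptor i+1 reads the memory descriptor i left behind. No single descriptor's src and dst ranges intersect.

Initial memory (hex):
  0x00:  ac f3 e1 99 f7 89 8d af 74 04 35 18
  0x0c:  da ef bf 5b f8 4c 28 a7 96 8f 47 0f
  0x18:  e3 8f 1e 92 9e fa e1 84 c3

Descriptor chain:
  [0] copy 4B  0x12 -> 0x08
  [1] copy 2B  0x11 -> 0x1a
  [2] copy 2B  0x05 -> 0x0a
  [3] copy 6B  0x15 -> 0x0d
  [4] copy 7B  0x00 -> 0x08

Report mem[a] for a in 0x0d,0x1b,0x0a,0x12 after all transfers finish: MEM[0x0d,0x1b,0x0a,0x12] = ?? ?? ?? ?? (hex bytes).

MEM[0x0d,0x1b,0x0a,0x12] = 89 28 e1 4c

  after D0: wrote 4B at 0x08 = 28a7968f
  after D1: wrote 2B at 0x1a = 4c28
  after D2: wrote 2B at 0x0a = 898d
  after D3: wrote 6B at 0x0d = 8f470fe38f4c
  after D4: wrote 7B at 0x08 = acf3e199f7898d
query mem[0x0d]=0x89, mem[0x1b]=0x28, mem[0x0a]=0xe1, mem[0x12]=0x4c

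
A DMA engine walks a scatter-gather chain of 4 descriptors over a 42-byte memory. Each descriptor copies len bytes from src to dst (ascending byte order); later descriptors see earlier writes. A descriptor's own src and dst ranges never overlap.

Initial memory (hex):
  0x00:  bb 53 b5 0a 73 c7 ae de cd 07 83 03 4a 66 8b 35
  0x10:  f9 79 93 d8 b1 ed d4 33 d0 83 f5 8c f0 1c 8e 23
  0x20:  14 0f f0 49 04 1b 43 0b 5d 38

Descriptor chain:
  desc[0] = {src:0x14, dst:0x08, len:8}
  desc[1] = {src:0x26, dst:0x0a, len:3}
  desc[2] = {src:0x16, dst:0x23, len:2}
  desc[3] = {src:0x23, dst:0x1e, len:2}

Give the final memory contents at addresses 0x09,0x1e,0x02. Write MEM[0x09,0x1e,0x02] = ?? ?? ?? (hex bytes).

MEM[0x09,0x1e,0x02] = ed d4 b5

D0: mem[0x08..0x0f] <- [b1 ed d4 33 d0 83 f5 8c]
D1: mem[0x0a..0x0c] <- [43 0b 5d]
D2: mem[0x23..0x24] <- [d4 33]
D3: mem[0x1e..0x1f] <- [d4 33]
query mem[0x09]=0xed, mem[0x1e]=0xd4, mem[0x02]=0xb5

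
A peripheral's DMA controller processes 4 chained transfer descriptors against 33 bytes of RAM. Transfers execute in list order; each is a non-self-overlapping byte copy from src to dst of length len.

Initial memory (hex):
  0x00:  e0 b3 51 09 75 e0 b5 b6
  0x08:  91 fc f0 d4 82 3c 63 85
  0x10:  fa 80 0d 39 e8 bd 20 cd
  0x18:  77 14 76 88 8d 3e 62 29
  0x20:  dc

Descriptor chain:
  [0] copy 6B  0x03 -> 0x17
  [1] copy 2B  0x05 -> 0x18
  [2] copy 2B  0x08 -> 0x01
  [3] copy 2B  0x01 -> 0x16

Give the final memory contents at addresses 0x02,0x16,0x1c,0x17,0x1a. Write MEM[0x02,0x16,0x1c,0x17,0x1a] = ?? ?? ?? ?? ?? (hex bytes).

[0] 0x03->0x17 len=6 : 09 75 e0 b5 b6 91
[1] 0x05->0x18 len=2 : e0 b5
[2] 0x08->0x01 len=2 : 91 fc
[3] 0x01->0x16 len=2 : 91 fc
query mem[0x02]=0xfc, mem[0x16]=0x91, mem[0x1c]=0x91, mem[0x17]=0xfc, mem[0x1a]=0xb5

MEM[0x02,0x16,0x1c,0x17,0x1a] = fc 91 91 fc b5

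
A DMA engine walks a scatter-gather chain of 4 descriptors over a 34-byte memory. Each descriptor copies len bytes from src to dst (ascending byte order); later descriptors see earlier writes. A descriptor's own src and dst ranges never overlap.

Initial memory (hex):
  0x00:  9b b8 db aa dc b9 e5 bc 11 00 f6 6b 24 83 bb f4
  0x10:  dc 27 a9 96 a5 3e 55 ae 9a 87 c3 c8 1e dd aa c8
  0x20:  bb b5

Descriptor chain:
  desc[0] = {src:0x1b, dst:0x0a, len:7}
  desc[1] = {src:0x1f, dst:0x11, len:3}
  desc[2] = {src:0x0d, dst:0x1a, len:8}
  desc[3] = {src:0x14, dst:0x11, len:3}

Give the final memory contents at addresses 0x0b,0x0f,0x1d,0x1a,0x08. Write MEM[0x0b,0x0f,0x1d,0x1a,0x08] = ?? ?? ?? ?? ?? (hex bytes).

MEM[0x0b,0x0f,0x1d,0x1a,0x08] = 1e bb b5 aa 11

  after D0: wrote 7B at 0x0a = c81eddaac8bbb5
  after D1: wrote 3B at 0x11 = c8bbb5
  after D2: wrote 8B at 0x1a = aac8bbb5c8bbb5a5
  after D3: wrote 3B at 0x11 = a53e55
query mem[0x0b]=0x1e, mem[0x0f]=0xbb, mem[0x1d]=0xb5, mem[0x1a]=0xaa, mem[0x08]=0x11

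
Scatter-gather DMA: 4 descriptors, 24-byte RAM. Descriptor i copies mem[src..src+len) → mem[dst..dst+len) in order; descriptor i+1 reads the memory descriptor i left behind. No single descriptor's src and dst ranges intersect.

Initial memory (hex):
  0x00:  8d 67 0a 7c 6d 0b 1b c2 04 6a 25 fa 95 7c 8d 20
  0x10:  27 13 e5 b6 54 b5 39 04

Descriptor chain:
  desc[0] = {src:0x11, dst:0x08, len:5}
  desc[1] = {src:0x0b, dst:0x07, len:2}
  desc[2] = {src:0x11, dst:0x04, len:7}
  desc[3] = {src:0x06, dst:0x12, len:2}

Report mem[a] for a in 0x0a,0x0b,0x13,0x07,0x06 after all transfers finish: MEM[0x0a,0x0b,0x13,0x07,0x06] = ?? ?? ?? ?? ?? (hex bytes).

MEM[0x0a,0x0b,0x13,0x07,0x06] = 04 54 54 54 b6

#0 dst[0x08+5] := {0x13,0xe5,0xb6,0x54,0xb5}
#1 dst[0x07+2] := {0x54,0xb5}
#2 dst[0x04+7] := {0x13,0xe5,0xb6,0x54,0xb5,0x39,0x04}
#3 dst[0x12+2] := {0xb6,0x54}
query mem[0x0a]=0x04, mem[0x0b]=0x54, mem[0x13]=0x54, mem[0x07]=0x54, mem[0x06]=0xb6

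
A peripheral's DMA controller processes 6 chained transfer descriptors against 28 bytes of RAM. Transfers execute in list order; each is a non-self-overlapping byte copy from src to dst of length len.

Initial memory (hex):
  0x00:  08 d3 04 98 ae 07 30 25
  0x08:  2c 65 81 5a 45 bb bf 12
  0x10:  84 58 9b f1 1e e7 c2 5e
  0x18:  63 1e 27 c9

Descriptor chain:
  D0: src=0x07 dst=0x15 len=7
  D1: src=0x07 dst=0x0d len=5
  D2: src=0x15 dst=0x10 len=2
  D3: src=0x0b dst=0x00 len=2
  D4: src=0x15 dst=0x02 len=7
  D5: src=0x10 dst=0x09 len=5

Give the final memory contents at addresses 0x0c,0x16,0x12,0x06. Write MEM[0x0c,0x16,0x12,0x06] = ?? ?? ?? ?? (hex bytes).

MEM[0x0c,0x16,0x12,0x06] = f1 2c 9b 5a

#0 dst[0x15+7] := {0x25,0x2c,0x65,0x81,0x5a,0x45,0xbb}
#1 dst[0x0d+5] := {0x25,0x2c,0x65,0x81,0x5a}
#2 dst[0x10+2] := {0x25,0x2c}
#3 dst[0x00+2] := {0x5a,0x45}
#4 dst[0x02+7] := {0x25,0x2c,0x65,0x81,0x5a,0x45,0xbb}
#5 dst[0x09+5] := {0x25,0x2c,0x9b,0xf1,0x1e}
query mem[0x0c]=0xf1, mem[0x16]=0x2c, mem[0x12]=0x9b, mem[0x06]=0x5a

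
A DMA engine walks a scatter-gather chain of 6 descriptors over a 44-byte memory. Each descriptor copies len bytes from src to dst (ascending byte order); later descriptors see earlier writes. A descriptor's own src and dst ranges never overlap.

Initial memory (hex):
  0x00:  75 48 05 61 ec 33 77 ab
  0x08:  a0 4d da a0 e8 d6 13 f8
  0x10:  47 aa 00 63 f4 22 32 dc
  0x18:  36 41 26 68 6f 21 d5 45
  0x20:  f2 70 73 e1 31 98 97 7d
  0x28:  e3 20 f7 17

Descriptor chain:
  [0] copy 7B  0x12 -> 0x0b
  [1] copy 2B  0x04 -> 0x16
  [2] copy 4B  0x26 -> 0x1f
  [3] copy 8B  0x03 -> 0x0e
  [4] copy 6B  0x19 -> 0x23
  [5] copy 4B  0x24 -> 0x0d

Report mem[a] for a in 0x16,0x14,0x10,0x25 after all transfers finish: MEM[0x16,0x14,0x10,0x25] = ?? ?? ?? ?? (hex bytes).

MEM[0x16,0x14,0x10,0x25] = ec 4d 21 68

#0 dst[0x0b+7] := {0x00,0x63,0xf4,0x22,0x32,0xdc,0x36}
#1 dst[0x16+2] := {0xec,0x33}
#2 dst[0x1f+4] := {0x97,0x7d,0xe3,0x20}
#3 dst[0x0e+8] := {0x61,0xec,0x33,0x77,0xab,0xa0,0x4d,0xda}
#4 dst[0x23+6] := {0x41,0x26,0x68,0x6f,0x21,0xd5}
#5 dst[0x0d+4] := {0x26,0x68,0x6f,0x21}
query mem[0x16]=0xec, mem[0x14]=0x4d, mem[0x10]=0x21, mem[0x25]=0x68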